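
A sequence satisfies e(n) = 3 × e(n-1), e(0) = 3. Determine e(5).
Computing step by step:
e(0) = 3
e(1) = 3 × 3 = 9
e(2) = 3 × 9 = 27
e(3) = 3 × 27 = 81
e(4) = 3 × 81 = 243
e(5) = 3 × 243 = 729

729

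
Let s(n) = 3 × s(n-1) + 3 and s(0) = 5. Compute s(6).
Computing step by step:
s(0) = 5
s(1) = 3 × 5 + 3 = 18
s(2) = 3 × 18 + 3 = 57
s(3) = 3 × 57 + 3 = 174
s(4) = 3 × 174 + 3 = 525
s(5) = 3 × 525 + 3 = 1578
s(6) = 3 × 1578 + 3 = 4737

4737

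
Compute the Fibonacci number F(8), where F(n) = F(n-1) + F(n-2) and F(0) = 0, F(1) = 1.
Computing the sequence terms:
0, 1, 1, 2, 3, 5, 8, 13, 21

21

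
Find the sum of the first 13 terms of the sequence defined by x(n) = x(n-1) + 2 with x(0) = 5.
Computing the sequence terms: 5, 7, 9, 11, 13, 15, 17, 19, 21, 23, 25, 27, 29
Adding these values together:

221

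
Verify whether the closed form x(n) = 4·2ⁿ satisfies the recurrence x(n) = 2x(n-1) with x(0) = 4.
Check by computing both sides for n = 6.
From the recurrence with x(0) = 4:
  x(0) = 4, x(1) = 8, x(2) = 16, x(3) = 32, x(4) = 64, x(5) = 128, x(6) = 256
  so the recurrence gives x(6) = 256.
From the proposed closed form x(n) = 4·2ⁿ:
  x(6) = 256.
Both sides give 256 at n = 6, and the initial condition(s) match, so the closed form is consistent.

Yes, the closed form is correct.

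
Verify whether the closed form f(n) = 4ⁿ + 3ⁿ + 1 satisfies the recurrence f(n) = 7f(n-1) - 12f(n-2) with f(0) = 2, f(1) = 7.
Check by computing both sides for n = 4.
From the recurrence with f(0) = 2, f(1) = 7:
  f(0) = 2, f(1) = 7, f(2) = 25, f(3) = 91, f(4) = 337
  so the recurrence gives f(4) = 337.
From the proposed closed form f(n) = 4ⁿ + 3ⁿ + 1:
  f(4) = 338.
The recurrence gives 337 but the closed form gives 338, so the closed form does not satisfy the recurrence.

No, the closed form is incorrect.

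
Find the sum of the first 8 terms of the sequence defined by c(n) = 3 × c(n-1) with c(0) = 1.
Computing the sequence terms: 1, 3, 9, 27, 81, 243, 729, 2187
Adding these values together:

3280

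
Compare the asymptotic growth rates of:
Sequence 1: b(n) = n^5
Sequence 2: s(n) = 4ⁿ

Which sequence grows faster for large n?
Comparing growth rates:
Growth-rate hierarchy: log n ≺ any polynomial ≺ any exponential cⁿ (c>1) ≺ n! ≺ nⁿ.
exponential base 4 dominates polynomial degree 5 asymptotically.

s(n) grows faster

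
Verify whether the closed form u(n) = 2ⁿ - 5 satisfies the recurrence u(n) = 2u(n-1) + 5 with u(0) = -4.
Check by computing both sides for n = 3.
From the recurrence with u(0) = -4:
  u(0) = -4, u(1) = -3, u(2) = -1, u(3) = 3
  so the recurrence gives u(3) = 3.
From the proposed closed form u(n) = 2ⁿ - 5:
  u(3) = 3.
Both sides give 3 at n = 3, and the initial condition(s) match, so the closed form is consistent.

Yes, the closed form is correct.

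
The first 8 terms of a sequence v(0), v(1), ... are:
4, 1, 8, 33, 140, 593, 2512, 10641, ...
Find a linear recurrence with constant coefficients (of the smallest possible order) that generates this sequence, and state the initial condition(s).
Look for the lowest-order linear relation among consecutive terms.
Observation: v(n) - 4·v(n-1) - (1)·v(n-2) = 0 holds for the shown terms, and no order-1 relation v(n) = α·v(n-1) + β fits.
Check at n=3: 4·8 + (1)·1 = 33. ✓

v(n) = 4v(n-1) + v(n-2), v(0) = 4, v(1) = 1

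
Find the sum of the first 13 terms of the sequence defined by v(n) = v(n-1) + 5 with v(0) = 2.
Computing the sequence terms: 2, 7, 12, 17, 22, 27, 32, 37, 42, 47, 52, 57, 62
Adding these values together:

416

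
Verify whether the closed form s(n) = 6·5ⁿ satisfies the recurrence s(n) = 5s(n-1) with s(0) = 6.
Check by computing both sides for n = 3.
From the recurrence with s(0) = 6:
  s(0) = 6, s(1) = 30, s(2) = 150, s(3) = 750
  so the recurrence gives s(3) = 750.
From the proposed closed form s(n) = 6·5ⁿ:
  s(3) = 750.
Both sides give 750 at n = 3, and the initial condition(s) match, so the closed form is consistent.

Yes, the closed form is correct.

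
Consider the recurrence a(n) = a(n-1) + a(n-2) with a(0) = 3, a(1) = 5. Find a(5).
Computing the sequence terms:
3, 5, 8, 13, 21, 34

34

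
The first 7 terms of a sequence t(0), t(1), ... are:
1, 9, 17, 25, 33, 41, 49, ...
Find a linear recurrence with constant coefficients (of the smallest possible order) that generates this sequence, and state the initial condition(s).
Look for the lowest-order linear relation among consecutive terms.
Observation: consecutive differences are constant (= 8).
Check at n=2: 1·9 + 8 = 17. ✓

t(n) = t(n-1) + 8, t(0) = 1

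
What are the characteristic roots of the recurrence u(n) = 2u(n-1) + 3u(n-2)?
Substitute u(n) = rⁿ and divide through by rⁿ⁻²: r² - 2r - 3 = 0
Factor: (r + 1)(r - 3) = 0, so r = -1, 3.
General solution: u(n) = A·(-1)ⁿ + B·3ⁿ

Characteristic: r² - 2r - 3 = 0, Roots: r = -1, 3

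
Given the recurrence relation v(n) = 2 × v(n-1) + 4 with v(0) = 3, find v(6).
Computing step by step:
v(0) = 3
v(1) = 2 × 3 + 4 = 10
v(2) = 2 × 10 + 4 = 24
v(3) = 2 × 24 + 4 = 52
v(4) = 2 × 52 + 4 = 108
v(5) = 2 × 108 + 4 = 220
v(6) = 2 × 220 + 4 = 444

444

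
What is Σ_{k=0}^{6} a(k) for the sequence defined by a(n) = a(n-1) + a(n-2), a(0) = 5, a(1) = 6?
Computing the sequence terms: 5, 6, 11, 17, 28, 45, 73
Adding these values together:

185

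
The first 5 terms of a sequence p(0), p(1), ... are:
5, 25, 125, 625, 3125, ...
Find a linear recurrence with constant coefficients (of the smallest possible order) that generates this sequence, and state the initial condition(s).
Look for the lowest-order linear relation among consecutive terms.
Observation: each term is 5× the previous.
Check at n=2: 5·25 = 125. ✓

p(n) = 5 × p(n-1), p(0) = 5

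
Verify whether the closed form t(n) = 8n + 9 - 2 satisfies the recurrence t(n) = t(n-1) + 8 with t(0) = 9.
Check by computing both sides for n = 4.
From the recurrence with t(0) = 9:
  t(0) = 9, t(1) = 17, t(2) = 25, t(3) = 33, t(4) = 41
  so the recurrence gives t(4) = 41.
From the proposed closed form t(n) = 8n + 9 - 2:
  t(4) = 39.
The recurrence gives 41 but the closed form gives 39, so the closed form does not satisfy the recurrence.

No, the closed form is incorrect.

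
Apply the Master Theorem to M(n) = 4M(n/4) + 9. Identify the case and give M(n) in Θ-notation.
Master Theorem template: M(n) = a·M(n/b) + f(n).
Here: a=4, b=4, f(n)=9
Compute log_b(a) = log_4(4) = 1.
f(n) = 9 = O(n^(1-ε)) with ε = 1. Case 1: M(n) = Θ(n^log_b(a)) = Θ(n).

Case 1: M(n) = Θ(n)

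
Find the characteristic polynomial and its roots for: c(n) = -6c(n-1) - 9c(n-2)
Substitute c(n) = rⁿ and divide through by rⁿ⁻²: r² + 6r + 9 = 0
Factor: (r + 3)² = 0, so r = -3 (double root).
General solution: c(n) = (A + Bn)·(-3)ⁿ

Characteristic: r² + 6r + 9 = 0, Roots: r = -3 (double root)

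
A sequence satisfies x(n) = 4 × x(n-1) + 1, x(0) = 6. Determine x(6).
Computing step by step:
x(0) = 6
x(1) = 4 × 6 + 1 = 25
x(2) = 4 × 25 + 1 = 101
x(3) = 4 × 101 + 1 = 405
x(4) = 4 × 405 + 1 = 1621
x(5) = 4 × 1621 + 1 = 6485
x(6) = 4 × 6485 + 1 = 25941

25941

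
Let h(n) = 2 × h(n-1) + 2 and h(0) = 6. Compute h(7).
Computing step by step:
h(0) = 6
h(1) = 2 × 6 + 2 = 14
h(2) = 2 × 14 + 2 = 30
h(3) = 2 × 30 + 2 = 62
h(4) = 2 × 62 + 2 = 126
h(5) = 2 × 126 + 2 = 254
h(6) = 2 × 254 + 2 = 510
h(7) = 2 × 510 + 2 = 1022

1022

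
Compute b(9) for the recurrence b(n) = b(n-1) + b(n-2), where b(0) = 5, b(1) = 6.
Computing the sequence terms:
5, 6, 11, 17, 28, 45, 73, 118, 191, 309

309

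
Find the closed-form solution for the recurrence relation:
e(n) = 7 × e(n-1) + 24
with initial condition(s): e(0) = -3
Recurrence: e(n) = 7 × e(n-1) + 24, initial: e(0) = -3.
Try e(n) = A·7ⁿ + C. Substituting: A·7ⁿ + C = 7(A·7ⁿ⁻¹ + C) + 24 = A·7ⁿ + 7C + 24, so C = 7C + 24, giving C = -4. Then e(0) = A - 4 = -3 gives A = 1.

e(n) = 7ⁿ - 4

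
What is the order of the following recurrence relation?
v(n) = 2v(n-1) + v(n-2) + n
The order is the largest lag k for which v(n-k) appears. Here the deepest term is v(n-2) (the n term is non-homogeneous and does not affect the order), so the order is 2.

Order 2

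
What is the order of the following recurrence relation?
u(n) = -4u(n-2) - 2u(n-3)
The order is the largest lag k for which u(n-k) appears. Here the deepest term is u(n-3), so the order is 3.

Order 3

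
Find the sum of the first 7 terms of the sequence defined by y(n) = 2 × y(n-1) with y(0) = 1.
Computing the sequence terms: 1, 2, 4, 8, 16, 32, 64
Adding these values together:

127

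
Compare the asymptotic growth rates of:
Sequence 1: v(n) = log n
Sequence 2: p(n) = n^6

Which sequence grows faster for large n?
Comparing growth rates:
Growth-rate hierarchy: log n ≺ any polynomial ≺ any exponential cⁿ (c>1) ≺ n! ≺ nⁿ.
polynomial degree 6 dominates logarithmic asymptotically.

p(n) grows faster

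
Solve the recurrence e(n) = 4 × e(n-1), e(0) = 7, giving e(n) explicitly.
Recurrence: e(n) = 4 × e(n-1), initial: e(0) = 7.
Each term is 4 times the previous, so this is geometric with ratio 4. After n steps: e(n) = e(0)·4ⁿ = 7·4ⁿ.

e(n) = 7·4ⁿ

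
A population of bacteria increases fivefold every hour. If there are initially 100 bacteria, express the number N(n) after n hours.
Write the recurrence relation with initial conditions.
Each hour multiplies the count by 5, so the count after n hours depends only on the count after n-1 hours: N(n) = 5 × N(n-1). The starting count gives N(0) = 100.
Unrolling n times gives the closed form N(n) = 100 × 5ⁿ.

N(n) = 5 × N(n-1), N(0) = 100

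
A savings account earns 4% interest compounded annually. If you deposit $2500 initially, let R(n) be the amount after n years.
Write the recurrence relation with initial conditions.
Each year the balance grows by 4%, i.e. is multiplied by 1 + 4/100 = 1.04, so R(n) = 1.04 × R(n-1). The initial deposit gives R(0) = 2500.
Unrolling gives the closed form R(n) = 2500 × (1.04)ⁿ.

R(n) = 1.04 × R(n-1), R(0) = 2500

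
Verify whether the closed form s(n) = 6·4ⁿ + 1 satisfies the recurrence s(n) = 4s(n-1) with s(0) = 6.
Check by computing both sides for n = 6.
From the recurrence with s(0) = 6:
  s(0) = 6, s(1) = 24, s(2) = 96, s(3) = 384, s(4) = 1536, s(5) = 6144, s(6) = 24576
  so the recurrence gives s(6) = 24576.
From the proposed closed form s(n) = 6·4ⁿ + 1:
  s(6) = 24577.
The recurrence gives 24576 but the closed form gives 24577, so the closed form does not satisfy the recurrence.

No, the closed form is incorrect.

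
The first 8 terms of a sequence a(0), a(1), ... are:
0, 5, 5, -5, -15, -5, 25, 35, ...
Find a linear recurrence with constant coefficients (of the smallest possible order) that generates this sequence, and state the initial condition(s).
Look for the lowest-order linear relation among consecutive terms.
Observation: a(n) - 1·a(n-1) - (-2)·a(n-2) = 0 holds for the shown terms, and no order-1 relation a(n) = α·a(n-1) + β fits.
Check at n=3: 1·5 + (-2)·5 = -5. ✓

a(n) = a(n-1) - 2a(n-2), a(0) = 0, a(1) = 5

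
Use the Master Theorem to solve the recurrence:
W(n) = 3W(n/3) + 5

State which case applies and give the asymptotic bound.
Master Theorem template: W(n) = a·W(n/b) + f(n).
Here: a=3, b=3, f(n)=5
Compute log_b(a) = log_3(3) = 1.
f(n) = 5 = O(n^(1-ε)) with ε = 1. Case 1: W(n) = Θ(n^log_b(a)) = Θ(n).

Case 1: W(n) = Θ(n)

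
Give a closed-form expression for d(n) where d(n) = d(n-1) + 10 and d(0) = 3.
Recurrence: d(n) = d(n-1) + 10, initial: d(0) = 3.
Each step adds 10, so d(n) = d(0) + 10n = 10n + 3.

d(n) = 10n + 3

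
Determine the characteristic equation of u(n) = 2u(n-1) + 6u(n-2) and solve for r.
Substitute u(n) = rⁿ and divide through by rⁿ⁻²: r² - 2r - 6 = 0
Discriminant: 2² + 4·6 = 28, not a perfect square, so by the quadratic formula r = (2 ± √28)/2.
General solution: u(n) = A·r₁ⁿ + B·r₂ⁿ where r₁,r₂ = (2 ± √28)/2

Characteristic: r² - 2r - 6 = 0, Roots: r = (2 ± √28)/2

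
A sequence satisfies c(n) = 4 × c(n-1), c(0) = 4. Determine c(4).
Computing step by step:
c(0) = 4
c(1) = 4 × 4 = 16
c(2) = 4 × 16 = 64
c(3) = 4 × 64 = 256
c(4) = 4 × 256 = 1024

1024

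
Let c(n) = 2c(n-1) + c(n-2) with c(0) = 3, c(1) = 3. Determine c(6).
Computing the sequence terms:
3, 3, 9, 21, 51, 123, 297

297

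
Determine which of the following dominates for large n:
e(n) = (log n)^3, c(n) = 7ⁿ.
Comparing growth rates:
Growth-rate hierarchy: log n ≺ any polynomial ≺ any exponential cⁿ (c>1) ≺ n! ≺ nⁿ.
exponential base 7 dominates polylogarithmic (log n)^3 asymptotically.

c(n) grows faster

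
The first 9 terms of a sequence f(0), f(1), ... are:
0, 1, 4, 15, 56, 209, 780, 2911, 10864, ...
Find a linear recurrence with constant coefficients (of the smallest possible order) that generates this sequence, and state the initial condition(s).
Look for the lowest-order linear relation among consecutive terms.
Observation: f(n) - 4·f(n-1) - (-1)·f(n-2) = 0 holds for the shown terms, and no order-1 relation f(n) = α·f(n-1) + β fits.
Check at n=3: 4·4 + (-1)·1 = 15. ✓

f(n) = 4f(n-1) - f(n-2), f(0) = 0, f(1) = 1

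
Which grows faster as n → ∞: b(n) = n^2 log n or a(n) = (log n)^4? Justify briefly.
Comparing growth rates:
Growth-rate hierarchy: log n ≺ any polynomial ≺ any exponential cⁿ (c>1) ≺ n! ≺ nⁿ.
polynomial degree 2 (with log factor) dominates polylogarithmic (log n)^4 asymptotically.

b(n) grows faster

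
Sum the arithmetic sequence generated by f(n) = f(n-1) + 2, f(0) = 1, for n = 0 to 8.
Computing the sequence terms: 1, 3, 5, 7, 9, 11, 13, 15, 17
Adding these values together:

81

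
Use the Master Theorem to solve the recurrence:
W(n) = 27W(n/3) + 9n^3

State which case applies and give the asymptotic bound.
Master Theorem template: W(n) = a·W(n/b) + f(n).
Here: a=27, b=3, f(n)=9n^3
Compute log_b(a) = log_3(27) = 3.
f(n) = 9n^3 = Θ(n^3). Case 2: W(n) = Θ(n^3 log n).

Case 2: W(n) = Θ(n^3 log n)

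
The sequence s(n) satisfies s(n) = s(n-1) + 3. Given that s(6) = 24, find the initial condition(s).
s(6) = s(0) + 6·3, so s(0) = 24 - 18 = 6.

s(0) = 6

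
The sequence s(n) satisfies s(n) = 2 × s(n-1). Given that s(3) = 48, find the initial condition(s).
In general s(n) = 2ⁿ · s(0). At n = 3: s(0) = s(3) / 2^3 = 48 / 8 = 6.

s(0) = 6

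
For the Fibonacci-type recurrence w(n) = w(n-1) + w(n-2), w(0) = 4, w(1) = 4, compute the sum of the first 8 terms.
Computing the sequence terms: 4, 4, 8, 12, 20, 32, 52, 84
Adding these values together:

216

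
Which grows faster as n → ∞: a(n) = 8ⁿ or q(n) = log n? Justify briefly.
Comparing growth rates:
Growth-rate hierarchy: log n ≺ any polynomial ≺ any exponential cⁿ (c>1) ≺ n! ≺ nⁿ.
exponential base 8 dominates logarithmic asymptotically.

a(n) grows faster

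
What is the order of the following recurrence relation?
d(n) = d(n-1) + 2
The order is the largest lag k for which d(n-k) appears. Here the deepest term is d(n-1) (the 2 term is non-homogeneous and does not affect the order), so the order is 1.

Order 1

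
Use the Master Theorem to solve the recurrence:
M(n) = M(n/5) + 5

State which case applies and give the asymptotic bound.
Master Theorem template: M(n) = a·M(n/b) + f(n).
Here: a=1, b=5, f(n)=5
Compute log_b(a) = log_5(1) = 0.
f(n) = 5 = Θ(1). Case 2: M(n) = Θ(log n).

Case 2: M(n) = Θ(log n)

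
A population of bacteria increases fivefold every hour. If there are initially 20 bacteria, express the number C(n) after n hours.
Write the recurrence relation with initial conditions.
Each hour multiplies the count by 5, so the count after n hours depends only on the count after n-1 hours: C(n) = 5 × C(n-1). The starting count gives C(0) = 20.
Unrolling n times gives the closed form C(n) = 20 × 5ⁿ.

C(n) = 5 × C(n-1), C(0) = 20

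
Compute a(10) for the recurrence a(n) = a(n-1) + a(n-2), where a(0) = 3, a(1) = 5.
Computing the sequence terms:
3, 5, 8, 13, 21, 34, 55, 89, 144, 233, 377

377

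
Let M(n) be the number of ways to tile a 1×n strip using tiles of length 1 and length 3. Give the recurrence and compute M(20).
Condition on the last tile: it has length 1 (leaving a 1×(n-1) strip) or length 3 (leaving a 1×(n-3) strip), so M(n) = M(n-1) + M(n-3) (order-3 linear recurrence).
For 0 ≤ i < 3 only unit tiles fit, so M(i) = 1.
Iterating the recurrence: M(3) = 2, M(4) = 3, M(5) = 4, M(6) = 6, M(7) = 9, M(8) = 13, M(9) = 19, M(10) = 28, M(11) = 41, M(12) = 60, M(13) = 88, M(14) = 129, M(15) = 189, M(16) = 277, M(17) = 406, M(18) = 595, M(19) = 872, M(20) = 1278.

M(n) = M(n-1) + M(n-3), with M(i) = 1 for 0 ≤ i < 3; M(20) = 1278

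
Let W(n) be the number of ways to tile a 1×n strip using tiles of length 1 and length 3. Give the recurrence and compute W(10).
Condition on the last tile: it has length 1 (leaving a 1×(n-1) strip) or length 3 (leaving a 1×(n-3) strip), so W(n) = W(n-1) + W(n-3) (order-3 linear recurrence).
For 0 ≤ i < 3 only unit tiles fit, so W(i) = 1.
Iterating the recurrence: W(3) = 2, W(4) = 3, W(5) = 4, W(6) = 6, W(7) = 9, W(8) = 13, W(9) = 19, W(10) = 28.

W(n) = W(n-1) + W(n-3), with W(i) = 1 for 0 ≤ i < 3; W(10) = 28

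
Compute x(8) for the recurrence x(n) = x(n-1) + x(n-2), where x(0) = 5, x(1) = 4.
Computing the sequence terms:
5, 4, 9, 13, 22, 35, 57, 92, 149

149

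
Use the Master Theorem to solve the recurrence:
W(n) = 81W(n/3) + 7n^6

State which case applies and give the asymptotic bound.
Master Theorem template: W(n) = a·W(n/b) + f(n).
Here: a=81, b=3, f(n)=7n^6
Compute log_b(a) = log_3(81) = 4.
f(n) = 7n^6 = Ω(n^(4+ε)) with ε = 2, and the regularity condition holds (a·f(n/b) = (a/b^6)·f(n) with a/b^6 = 3^-2 < 1). Case 3: W(n) = Θ(f(n)) = Θ(n^6).

Case 3: W(n) = Θ(n^6)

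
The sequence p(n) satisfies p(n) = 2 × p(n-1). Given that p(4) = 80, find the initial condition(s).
In general p(n) = 2ⁿ · p(0). At n = 4: p(0) = p(4) / 2^4 = 80 / 16 = 5.

p(0) = 5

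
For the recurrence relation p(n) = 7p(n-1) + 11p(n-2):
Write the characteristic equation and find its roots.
Substitute p(n) = rⁿ and divide through by rⁿ⁻²: r² - 7r - 11 = 0
Discriminant: 7² + 4·11 = 93, not a perfect square, so by the quadratic formula r = (7 ± √93)/2.
General solution: p(n) = A·r₁ⁿ + B·r₂ⁿ where r₁,r₂ = (7 ± √93)/2

Characteristic: r² - 7r - 11 = 0, Roots: r = (7 ± √93)/2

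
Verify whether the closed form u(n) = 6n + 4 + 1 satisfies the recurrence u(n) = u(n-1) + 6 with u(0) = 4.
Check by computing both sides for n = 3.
From the recurrence with u(0) = 4:
  u(0) = 4, u(1) = 10, u(2) = 16, u(3) = 22
  so the recurrence gives u(3) = 22.
From the proposed closed form u(n) = 6n + 4 + 1:
  u(3) = 23.
The recurrence gives 22 but the closed form gives 23, so the closed form does not satisfy the recurrence.

No, the closed form is incorrect.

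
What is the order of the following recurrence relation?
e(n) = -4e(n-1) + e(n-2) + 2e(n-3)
The order is the largest lag k for which e(n-k) appears. Here the deepest term is e(n-3), so the order is 3.

Order 3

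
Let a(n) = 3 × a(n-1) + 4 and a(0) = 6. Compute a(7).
Computing step by step:
a(0) = 6
a(1) = 3 × 6 + 4 = 22
a(2) = 3 × 22 + 4 = 70
a(3) = 3 × 70 + 4 = 214
a(4) = 3 × 214 + 4 = 646
a(5) = 3 × 646 + 4 = 1942
a(6) = 3 × 1942 + 4 = 5830
a(7) = 3 × 5830 + 4 = 17494

17494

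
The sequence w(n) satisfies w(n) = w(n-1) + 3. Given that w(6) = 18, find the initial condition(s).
w(6) = w(0) + 6·3, so w(0) = 18 - 18 = 0.

w(0) = 0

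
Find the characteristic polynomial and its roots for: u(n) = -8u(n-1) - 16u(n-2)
Substitute u(n) = rⁿ and divide through by rⁿ⁻²: r² + 8r + 16 = 0
Factor: (r + 4)² = 0, so r = -4 (double root).
General solution: u(n) = (A + Bn)·(-4)ⁿ

Characteristic: r² + 8r + 16 = 0, Roots: r = -4 (double root)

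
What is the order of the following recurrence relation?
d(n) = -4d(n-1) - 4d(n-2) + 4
The order is the largest lag k for which d(n-k) appears. Here the deepest term is d(n-2) (the 4 term is non-homogeneous and does not affect the order), so the order is 2.

Order 2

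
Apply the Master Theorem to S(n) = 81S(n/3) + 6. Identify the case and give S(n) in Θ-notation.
Master Theorem template: S(n) = a·S(n/b) + f(n).
Here: a=81, b=3, f(n)=6
Compute log_b(a) = log_3(81) = 4.
f(n) = 6 = O(n^(4-ε)) with ε = 4. Case 1: S(n) = Θ(n^log_b(a)) = Θ(n^4).

Case 1: S(n) = Θ(n^4)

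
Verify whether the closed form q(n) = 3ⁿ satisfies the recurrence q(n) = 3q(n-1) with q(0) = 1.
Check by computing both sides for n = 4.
From the recurrence with q(0) = 1:
  q(0) = 1, q(1) = 3, q(2) = 9, q(3) = 27, q(4) = 81
  so the recurrence gives q(4) = 81.
From the proposed closed form q(n) = 3ⁿ:
  q(4) = 81.
Both sides give 81 at n = 4, and the initial condition(s) match, so the closed form is consistent.

Yes, the closed form is correct.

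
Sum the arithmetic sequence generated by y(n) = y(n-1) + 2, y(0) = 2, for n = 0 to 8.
Computing the sequence terms: 2, 4, 6, 8, 10, 12, 14, 16, 18
Adding these values together:

90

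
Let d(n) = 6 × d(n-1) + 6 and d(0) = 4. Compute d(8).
Computing step by step:
d(0) = 4
d(1) = 6 × 4 + 6 = 30
d(2) = 6 × 30 + 6 = 186
d(3) = 6 × 186 + 6 = 1122
d(4) = 6 × 1122 + 6 = 6738
d(5) = 6 × 6738 + 6 = 40434
d(6) = 6 × 40434 + 6 = 242610
d(7) = 6 × 242610 + 6 = 1455666
d(8) = 6 × 1455666 + 6 = 8734002

8734002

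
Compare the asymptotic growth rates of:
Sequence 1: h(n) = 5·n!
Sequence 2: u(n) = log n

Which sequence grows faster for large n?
Comparing growth rates:
Growth-rate hierarchy: log n ≺ any polynomial ≺ any exponential cⁿ (c>1) ≺ n! ≺ nⁿ.
factorial dominates logarithmic asymptotically.

h(n) grows faster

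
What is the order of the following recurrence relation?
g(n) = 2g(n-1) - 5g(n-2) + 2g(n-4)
The order is the largest lag k for which g(n-k) appears. Here the deepest term is g(n-4), so the order is 4.

Order 4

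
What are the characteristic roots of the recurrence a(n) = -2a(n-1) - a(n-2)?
Substitute a(n) = rⁿ and divide through by rⁿ⁻²: r² + 2r + 1 = 0
Factor: (r + 1)² = 0, so r = -1 (double root).
General solution: a(n) = (A + Bn)·(-1)ⁿ

Characteristic: r² + 2r + 1 = 0, Roots: r = -1 (double root)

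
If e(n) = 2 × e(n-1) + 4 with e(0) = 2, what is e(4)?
Computing step by step:
e(0) = 2
e(1) = 2 × 2 + 4 = 8
e(2) = 2 × 8 + 4 = 20
e(3) = 2 × 20 + 4 = 44
e(4) = 2 × 44 + 4 = 92

92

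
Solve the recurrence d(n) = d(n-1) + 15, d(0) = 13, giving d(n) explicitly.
Recurrence: d(n) = d(n-1) + 15, initial: d(0) = 13.
Each step adds 15, so d(n) = d(0) + 15n = 15n + 13.

d(n) = 15n + 13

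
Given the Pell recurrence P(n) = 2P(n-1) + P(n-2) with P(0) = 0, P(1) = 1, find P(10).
Computing the sequence terms:
0, 1, 2, 5, 12, 29, 70, 169, 408, 985, 2378

2378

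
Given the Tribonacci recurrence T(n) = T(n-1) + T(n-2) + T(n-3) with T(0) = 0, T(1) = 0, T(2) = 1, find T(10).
Computing the sequence terms:
0, 0, 1, 1, 2, 4, 7, 13, 24, 44, 81

81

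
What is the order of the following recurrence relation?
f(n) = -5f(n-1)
The order is the largest lag k for which f(n-k) appears. Here the deepest term is f(n-1), so the order is 1.

Order 1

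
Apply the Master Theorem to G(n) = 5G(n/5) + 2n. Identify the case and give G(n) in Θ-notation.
Master Theorem template: G(n) = a·G(n/b) + f(n).
Here: a=5, b=5, f(n)=2n
Compute log_b(a) = log_5(5) = 1.
f(n) = 2n = Θ(n). Case 2: G(n) = Θ(n log n).

Case 2: G(n) = Θ(n log n)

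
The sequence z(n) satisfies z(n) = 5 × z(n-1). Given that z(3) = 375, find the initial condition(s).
In general z(n) = 5ⁿ · z(0). At n = 3: z(0) = z(3) / 5^3 = 375 / 125 = 3.

z(0) = 3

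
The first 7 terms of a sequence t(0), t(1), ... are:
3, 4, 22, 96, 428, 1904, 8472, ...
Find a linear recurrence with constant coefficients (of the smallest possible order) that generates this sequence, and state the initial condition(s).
Look for the lowest-order linear relation among consecutive terms.
Observation: t(n) - 4·t(n-1) - (2)·t(n-2) = 0 holds for the shown terms, and no order-1 relation t(n) = α·t(n-1) + β fits.
Check at n=3: 4·22 + (2)·4 = 96. ✓

t(n) = 4t(n-1) + 2t(n-2), t(0) = 3, t(1) = 4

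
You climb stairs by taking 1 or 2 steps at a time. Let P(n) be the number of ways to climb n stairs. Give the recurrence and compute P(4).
Condition on the size of the last step (1 to 2): before it there were n-1, …, n-2 stairs climbed, and these cases are disjoint, so P(n) = P(n-1) + P(n-2) (Fibonacci-type sequence).
Initial conditions by direct count (compositions of i into parts ≤ 2): P(1) = 1; P(2) = 2.
Iterating the recurrence: P(3) = 3, P(4) = 5.

P(n) = P(n-1) + P(n-2), P(1) = 1, P(2) = 2; P(4) = 5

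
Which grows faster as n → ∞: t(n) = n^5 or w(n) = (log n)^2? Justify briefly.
Comparing growth rates:
Growth-rate hierarchy: log n ≺ any polynomial ≺ any exponential cⁿ (c>1) ≺ n! ≺ nⁿ.
polynomial degree 5 dominates polylogarithmic (log n)^2 asymptotically.

t(n) grows faster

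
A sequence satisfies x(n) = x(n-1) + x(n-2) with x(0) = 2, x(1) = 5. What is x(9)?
Computing the sequence terms:
2, 5, 7, 12, 19, 31, 50, 81, 131, 212

212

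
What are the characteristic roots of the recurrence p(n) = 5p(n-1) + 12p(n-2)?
Substitute p(n) = rⁿ and divide through by rⁿ⁻²: r² - 5r - 12 = 0
Discriminant: 5² + 4·12 = 73, not a perfect square, so by the quadratic formula r = (5 ± √73)/2.
General solution: p(n) = A·r₁ⁿ + B·r₂ⁿ where r₁,r₂ = (5 ± √73)/2

Characteristic: r² - 5r - 12 = 0, Roots: r = (5 ± √73)/2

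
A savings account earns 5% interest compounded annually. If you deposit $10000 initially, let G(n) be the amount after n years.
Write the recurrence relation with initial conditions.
Each year the balance grows by 5%, i.e. is multiplied by 1 + 5/100 = 1.05, so G(n) = 1.05 × G(n-1). The initial deposit gives G(0) = 10000.
Unrolling gives the closed form G(n) = 10000 × (1.05)ⁿ.

G(n) = 1.05 × G(n-1), G(0) = 10000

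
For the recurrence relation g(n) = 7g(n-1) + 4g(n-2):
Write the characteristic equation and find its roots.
Substitute g(n) = rⁿ and divide through by rⁿ⁻²: r² - 7r - 4 = 0
Discriminant: 7² + 4·4 = 65, not a perfect square, so by the quadratic formula r = (7 ± √65)/2.
General solution: g(n) = A·r₁ⁿ + B·r₂ⁿ where r₁,r₂ = (7 ± √65)/2

Characteristic: r² - 7r - 4 = 0, Roots: r = (7 ± √65)/2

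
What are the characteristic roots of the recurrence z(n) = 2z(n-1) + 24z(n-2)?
Substitute z(n) = rⁿ and divide through by rⁿ⁻²: r² - 2r - 24 = 0
Factor: (r - 6)(r + 4) = 0, so r = 6, -4.
General solution: z(n) = A·6ⁿ + B·(-4)ⁿ

Characteristic: r² - 2r - 24 = 0, Roots: r = 6, -4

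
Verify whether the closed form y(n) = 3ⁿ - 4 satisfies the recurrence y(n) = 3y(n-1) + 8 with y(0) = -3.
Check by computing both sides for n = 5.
From the recurrence with y(0) = -3:
  y(0) = -3, y(1) = -1, y(2) = 5, y(3) = 23, y(4) = 77, y(5) = 239
  so the recurrence gives y(5) = 239.
From the proposed closed form y(n) = 3ⁿ - 4:
  y(5) = 239.
Both sides give 239 at n = 5, and the initial condition(s) match, so the closed form is consistent.

Yes, the closed form is correct.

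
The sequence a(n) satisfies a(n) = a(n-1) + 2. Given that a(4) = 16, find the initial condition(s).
a(4) = a(0) + 4·2, so a(0) = 16 - 8 = 8.

a(0) = 8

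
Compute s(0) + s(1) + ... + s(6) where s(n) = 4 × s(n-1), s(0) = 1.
Computing the sequence terms: 1, 4, 16, 64, 256, 1024, 4096
Adding these values together:

5461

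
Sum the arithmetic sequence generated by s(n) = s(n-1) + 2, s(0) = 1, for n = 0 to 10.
Computing the sequence terms: 1, 3, 5, 7, 9, 11, 13, 15, 17, 19, 21
Adding these values together:

121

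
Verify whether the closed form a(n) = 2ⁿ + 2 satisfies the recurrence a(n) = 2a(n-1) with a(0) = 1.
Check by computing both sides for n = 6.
From the recurrence with a(0) = 1:
  a(0) = 1, a(1) = 2, a(2) = 4, a(3) = 8, a(4) = 16, a(5) = 32, a(6) = 64
  so the recurrence gives a(6) = 64.
From the proposed closed form a(n) = 2ⁿ + 2:
  a(6) = 66.
The recurrence gives 64 but the closed form gives 66, so the closed form does not satisfy the recurrence.

No, the closed form is incorrect.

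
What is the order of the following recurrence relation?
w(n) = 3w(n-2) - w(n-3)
The order is the largest lag k for which w(n-k) appears. Here the deepest term is w(n-3), so the order is 3.

Order 3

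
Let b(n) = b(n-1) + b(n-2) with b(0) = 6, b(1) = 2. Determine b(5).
Computing the sequence terms:
6, 2, 8, 10, 18, 28

28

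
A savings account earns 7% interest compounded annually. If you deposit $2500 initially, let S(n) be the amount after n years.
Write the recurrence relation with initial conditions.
Each year the balance grows by 7%, i.e. is multiplied by 1 + 7/100 = 1.07, so S(n) = 1.07 × S(n-1). The initial deposit gives S(0) = 2500.
Unrolling gives the closed form S(n) = 2500 × (1.07)ⁿ.

S(n) = 1.07 × S(n-1), S(0) = 2500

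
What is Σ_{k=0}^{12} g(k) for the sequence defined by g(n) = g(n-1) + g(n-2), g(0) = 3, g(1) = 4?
Computing the sequence terms: 3, 4, 7, 11, 18, 29, 47, 76, 123, 199, 322, 521, 843
Adding these values together:

2203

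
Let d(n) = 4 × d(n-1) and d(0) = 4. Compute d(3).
Computing step by step:
d(0) = 4
d(1) = 4 × 4 = 16
d(2) = 4 × 16 = 64
d(3) = 4 × 64 = 256

256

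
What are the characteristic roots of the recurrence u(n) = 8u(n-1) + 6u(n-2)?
Substitute u(n) = rⁿ and divide through by rⁿ⁻²: r² - 8r - 6 = 0
Discriminant: 8² + 4·6 = 88, not a perfect square, so by the quadratic formula r = (8 ± √88)/2.
General solution: u(n) = A·r₁ⁿ + B·r₂ⁿ where r₁,r₂ = (8 ± √88)/2

Characteristic: r² - 8r - 6 = 0, Roots: r = (8 ± √88)/2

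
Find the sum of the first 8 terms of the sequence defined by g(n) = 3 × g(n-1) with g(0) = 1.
Computing the sequence terms: 1, 3, 9, 27, 81, 243, 729, 2187
Adding these values together:

3280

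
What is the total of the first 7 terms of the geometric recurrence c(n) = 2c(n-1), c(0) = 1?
Computing the sequence terms: 1, 2, 4, 8, 16, 32, 64
Adding these values together:

127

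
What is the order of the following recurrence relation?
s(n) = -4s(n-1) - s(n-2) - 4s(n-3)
The order is the largest lag k for which s(n-k) appears. Here the deepest term is s(n-3), so the order is 3.

Order 3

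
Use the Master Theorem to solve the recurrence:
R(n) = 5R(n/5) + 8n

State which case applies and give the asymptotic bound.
Master Theorem template: R(n) = a·R(n/b) + f(n).
Here: a=5, b=5, f(n)=8n
Compute log_b(a) = log_5(5) = 1.
f(n) = 8n = Θ(n). Case 2: R(n) = Θ(n log n).

Case 2: R(n) = Θ(n log n)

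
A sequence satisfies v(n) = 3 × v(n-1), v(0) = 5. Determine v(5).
Computing step by step:
v(0) = 5
v(1) = 3 × 5 = 15
v(2) = 3 × 15 = 45
v(3) = 3 × 45 = 135
v(4) = 3 × 135 = 405
v(5) = 3 × 405 = 1215

1215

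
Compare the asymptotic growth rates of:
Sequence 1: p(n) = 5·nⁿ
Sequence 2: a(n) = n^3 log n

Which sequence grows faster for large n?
Comparing growth rates:
Growth-rate hierarchy: log n ≺ any polynomial ≺ any exponential cⁿ (c>1) ≺ n! ≺ nⁿ.
super-exponential nⁿ dominates polynomial degree 3 (with log factor) asymptotically.

p(n) grows faster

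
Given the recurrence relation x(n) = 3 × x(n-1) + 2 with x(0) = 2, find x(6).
Computing step by step:
x(0) = 2
x(1) = 3 × 2 + 2 = 8
x(2) = 3 × 8 + 2 = 26
x(3) = 3 × 26 + 2 = 80
x(4) = 3 × 80 + 2 = 242
x(5) = 3 × 242 + 2 = 728
x(6) = 3 × 728 + 2 = 2186

2186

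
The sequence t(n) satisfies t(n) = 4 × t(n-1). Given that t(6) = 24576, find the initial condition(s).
In general t(n) = 4ⁿ · t(0). At n = 6: t(0) = t(6) / 4^6 = 24576 / 4096 = 6.

t(0) = 6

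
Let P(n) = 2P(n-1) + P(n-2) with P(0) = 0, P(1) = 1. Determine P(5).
Computing the sequence terms:
0, 1, 2, 5, 12, 29

29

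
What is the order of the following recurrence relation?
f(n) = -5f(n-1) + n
The order is the largest lag k for which f(n-k) appears. Here the deepest term is f(n-1) (the n term is non-homogeneous and does not affect the order), so the order is 1.

Order 1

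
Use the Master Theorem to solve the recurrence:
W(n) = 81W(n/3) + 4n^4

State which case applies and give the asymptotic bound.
Master Theorem template: W(n) = a·W(n/b) + f(n).
Here: a=81, b=3, f(n)=4n^4
Compute log_b(a) = log_3(81) = 4.
f(n) = 4n^4 = Θ(n^4). Case 2: W(n) = Θ(n^4 log n).

Case 2: W(n) = Θ(n^4 log n)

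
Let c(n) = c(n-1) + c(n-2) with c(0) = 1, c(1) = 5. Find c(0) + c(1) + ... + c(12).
Computing the sequence terms: 1, 5, 6, 11, 17, 28, 45, 73, 118, 191, 309, 500, 809
Adding these values together:

2113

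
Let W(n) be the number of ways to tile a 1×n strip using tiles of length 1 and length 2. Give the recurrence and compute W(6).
Condition on the last tile: it has length 1 (leaving a 1×(n-1) strip) or length 2 (leaving a 1×(n-2) strip), so W(n) = W(n-1) + W(n-2) (order-2 linear recurrence).
For 0 ≤ i < 2 only unit tiles fit, so W(i) = 1.
Iterating the recurrence: W(2) = 2, W(3) = 3, W(4) = 5, W(5) = 8, W(6) = 13.

W(n) = W(n-1) + W(n-2), with W(i) = 1 for 0 ≤ i < 2; W(6) = 13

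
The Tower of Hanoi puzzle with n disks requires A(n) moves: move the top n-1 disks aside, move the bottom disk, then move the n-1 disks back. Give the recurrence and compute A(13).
Moving n disks = move the top n-1 disks aside (A(n-1) moves) + move the largest disk (1 move) + move the n-1 disks back on top (A(n-1) moves), so A(n) = 2A(n-1) + 1, with A(1) = 1 (a single disk takes one move).
First terms: 1, 3, 7, 15, 31, 63, … — each is one less than a power of 2. Indeed A(n) + 1 = 2(A(n-1) + 1) with A(1) + 1 = 2, so A(n) + 1 = 2ⁿ and A(n) = 2ⁿ - 1.
Hence A(13) = 2^13 - 1 = 8192 - 1 = 8191.

A(n) = 2A(n-1) + 1, A(1) = 1; A(13) = 8191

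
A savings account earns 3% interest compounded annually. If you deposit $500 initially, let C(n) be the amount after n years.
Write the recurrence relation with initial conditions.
Each year the balance grows by 3%, i.e. is multiplied by 1 + 3/100 = 1.03, so C(n) = 1.03 × C(n-1). The initial deposit gives C(0) = 500.
Unrolling gives the closed form C(n) = 500 × (1.03)ⁿ.

C(n) = 1.03 × C(n-1), C(0) = 500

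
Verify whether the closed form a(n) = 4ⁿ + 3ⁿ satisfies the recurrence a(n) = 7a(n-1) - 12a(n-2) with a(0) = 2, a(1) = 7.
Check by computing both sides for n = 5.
From the recurrence with a(0) = 2, a(1) = 7:
  a(0) = 2, a(1) = 7, a(2) = 25, a(3) = 91, a(4) = 337, a(5) = 1267
  so the recurrence gives a(5) = 1267.
From the proposed closed form a(n) = 4ⁿ + 3ⁿ:
  a(5) = 1267.
Both sides give 1267 at n = 5, and the initial condition(s) match, so the closed form is consistent.

Yes, the closed form is correct.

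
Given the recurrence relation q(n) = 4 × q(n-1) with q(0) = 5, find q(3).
Computing step by step:
q(0) = 5
q(1) = 4 × 5 = 20
q(2) = 4 × 20 = 80
q(3) = 4 × 80 = 320

320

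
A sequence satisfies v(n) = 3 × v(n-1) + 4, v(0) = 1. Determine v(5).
Computing step by step:
v(0) = 1
v(1) = 3 × 1 + 4 = 7
v(2) = 3 × 7 + 4 = 25
v(3) = 3 × 25 + 4 = 79
v(4) = 3 × 79 + 4 = 241
v(5) = 3 × 241 + 4 = 727

727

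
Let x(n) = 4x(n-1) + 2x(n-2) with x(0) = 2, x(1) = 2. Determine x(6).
Computing the sequence terms:
2, 2, 12, 52, 232, 1032, 4592

4592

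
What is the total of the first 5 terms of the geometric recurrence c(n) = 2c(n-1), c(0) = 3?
Computing the sequence terms: 3, 6, 12, 24, 48
Adding these values together:

93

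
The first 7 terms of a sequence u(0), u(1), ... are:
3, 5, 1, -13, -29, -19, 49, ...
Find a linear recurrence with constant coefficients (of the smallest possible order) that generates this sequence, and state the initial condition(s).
Look for the lowest-order linear relation among consecutive terms.
Observation: u(n) - 2·u(n-1) - (-3)·u(n-2) = 0 holds for the shown terms, and no order-1 relation u(n) = α·u(n-1) + β fits.
Check at n=3: 2·1 + (-3)·5 = -13. ✓

u(n) = 2u(n-1) - 3u(n-2), u(0) = 3, u(1) = 5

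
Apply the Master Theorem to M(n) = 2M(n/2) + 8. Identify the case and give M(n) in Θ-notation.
Master Theorem template: M(n) = a·M(n/b) + f(n).
Here: a=2, b=2, f(n)=8
Compute log_b(a) = log_2(2) = 1.
f(n) = 8 = O(n^(1-ε)) with ε = 1. Case 1: M(n) = Θ(n^log_b(a)) = Θ(n).

Case 1: M(n) = Θ(n)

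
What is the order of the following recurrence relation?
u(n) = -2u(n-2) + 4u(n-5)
The order is the largest lag k for which u(n-k) appears. Here the deepest term is u(n-5), so the order is 5.

Order 5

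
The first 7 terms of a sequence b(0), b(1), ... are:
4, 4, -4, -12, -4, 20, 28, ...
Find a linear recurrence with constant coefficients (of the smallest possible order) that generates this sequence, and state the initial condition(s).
Look for the lowest-order linear relation among consecutive terms.
Observation: b(n) - 1·b(n-1) - (-2)·b(n-2) = 0 holds for the shown terms, and no order-1 relation b(n) = α·b(n-1) + β fits.
Check at n=3: 1·-4 + (-2)·4 = -12. ✓

b(n) = b(n-1) - 2b(n-2), b(0) = 4, b(1) = 4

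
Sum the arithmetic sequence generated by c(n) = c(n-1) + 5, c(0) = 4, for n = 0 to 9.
Computing the sequence terms: 4, 9, 14, 19, 24, 29, 34, 39, 44, 49
Adding these values together:

265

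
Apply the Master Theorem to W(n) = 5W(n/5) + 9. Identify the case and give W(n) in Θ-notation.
Master Theorem template: W(n) = a·W(n/b) + f(n).
Here: a=5, b=5, f(n)=9
Compute log_b(a) = log_5(5) = 1.
f(n) = 9 = O(n^(1-ε)) with ε = 1. Case 1: W(n) = Θ(n^log_b(a)) = Θ(n).

Case 1: W(n) = Θ(n)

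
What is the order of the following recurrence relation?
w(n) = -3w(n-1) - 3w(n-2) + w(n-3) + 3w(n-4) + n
The order is the largest lag k for which w(n-k) appears. Here the deepest term is w(n-4) (the n term is non-homogeneous and does not affect the order), so the order is 4.

Order 4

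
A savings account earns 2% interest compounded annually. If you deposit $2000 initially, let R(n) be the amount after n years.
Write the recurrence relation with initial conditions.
Each year the balance grows by 2%, i.e. is multiplied by 1 + 2/100 = 1.02, so R(n) = 1.02 × R(n-1). The initial deposit gives R(0) = 2000.
Unrolling gives the closed form R(n) = 2000 × (1.02)ⁿ.

R(n) = 1.02 × R(n-1), R(0) = 2000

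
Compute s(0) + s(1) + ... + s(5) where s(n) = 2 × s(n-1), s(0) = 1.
Computing the sequence terms: 1, 2, 4, 8, 16, 32
Adding these values together:

63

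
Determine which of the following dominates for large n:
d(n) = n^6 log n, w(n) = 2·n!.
Comparing growth rates:
Growth-rate hierarchy: log n ≺ any polynomial ≺ any exponential cⁿ (c>1) ≺ n! ≺ nⁿ.
factorial dominates polynomial degree 6 (with log factor) asymptotically.

w(n) grows faster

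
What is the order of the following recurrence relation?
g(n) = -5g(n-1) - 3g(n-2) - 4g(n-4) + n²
The order is the largest lag k for which g(n-k) appears. Here the deepest term is g(n-4) (the n² term is non-homogeneous and does not affect the order), so the order is 4.

Order 4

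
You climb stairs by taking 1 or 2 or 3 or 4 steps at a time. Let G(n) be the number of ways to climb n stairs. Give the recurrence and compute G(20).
Condition on the size of the last step (1 to 4): before it there were n-1, …, n-4 stairs climbed, and these cases are disjoint, so G(n) = G(n-1) + G(n-2) + G(n-3) + G(n-4) (order-4 linear recurrence).
Initial conditions by direct count (compositions of i into parts ≤ 4): G(1) = 1; G(2) = 2; G(3) = 4; G(4) = 8.
Iterating the recurrence: G(5) = 15, G(6) = 29, G(7) = 56, G(8) = 108, G(9) = 208, G(10) = 401, G(11) = 773, G(12) = 1490, G(13) = 2872, G(14) = 5536, G(15) = 10671, G(16) = 20569, G(17) = 39648, G(18) = 76424, G(19) = 147312, G(20) = 283953.

G(n) = G(n-1) + G(n-2) + G(n-3) + G(n-4), G(1) = 1, G(2) = 2, G(3) = 4, G(4) = 8; G(20) = 283953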